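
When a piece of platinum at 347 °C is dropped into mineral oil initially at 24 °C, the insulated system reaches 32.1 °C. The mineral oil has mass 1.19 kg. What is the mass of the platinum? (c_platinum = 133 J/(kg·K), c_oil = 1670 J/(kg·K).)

m ≈ 0.384 kg

Setting the total heat transfer to zero:
m·133·(32.1 − 347) + 1.19·1670·(32.1 − 24) = 0
-41882 m = -16097
m = -16097/-41882 ≈ 0.3843 kg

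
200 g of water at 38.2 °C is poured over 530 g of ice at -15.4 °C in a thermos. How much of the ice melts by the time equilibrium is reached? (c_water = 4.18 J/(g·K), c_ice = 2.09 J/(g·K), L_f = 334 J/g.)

m_melted ≈ 44.5 g

Heat available from the water dropping to 0 °C: 200×4.18×38.2 = 31935 J.
Warming the ice to 0 °C takes 530×2.09×15.4 = 17059 J, leaving 14877 J for melting.
Melting all 530 g of ice would need 530×334 = 177020 J.
Since 14877 < 177020 J, not all the ice melts; equilibrium is at 0 °C.
Mass melted = 14877/334 ≈ 44.54 g.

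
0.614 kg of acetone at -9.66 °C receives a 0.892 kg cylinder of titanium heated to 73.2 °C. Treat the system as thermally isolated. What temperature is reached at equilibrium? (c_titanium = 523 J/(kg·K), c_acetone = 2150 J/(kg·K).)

With ΣQ=0 the equilibrium temperature is the m·c-weighted mean:
T_f = (466.52·73.2 + 1320.1·(-9.66)) / (466.52 + 1320.1)
    = 21397 / 1786.6 ≈ 11.98 °C

T_f ≈ 12.0 °C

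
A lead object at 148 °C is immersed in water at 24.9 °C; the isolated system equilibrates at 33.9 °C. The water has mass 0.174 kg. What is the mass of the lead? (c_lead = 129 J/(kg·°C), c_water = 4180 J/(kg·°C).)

m ≈ 0.445 kg

Conservation of energy gives ΣQ = 0:
m×129×(33.9 − 148) + 0.174×4180×(33.9 − 24.9) = 0
-14719 m = -6545.9
m = -6545.9/-14719 ≈ 0.4447 kg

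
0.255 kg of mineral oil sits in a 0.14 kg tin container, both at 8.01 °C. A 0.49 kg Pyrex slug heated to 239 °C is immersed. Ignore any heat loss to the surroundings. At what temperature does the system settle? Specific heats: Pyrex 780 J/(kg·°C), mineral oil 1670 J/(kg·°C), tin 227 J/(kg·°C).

T_f ≈ 113.1 °C

Taking heat into each body as positive, Σ m c ΔT = 0:
0.49×780×(T − 239) + 0.255×1670×(T − 8.01) + 0.14×227×(T − 8.01) = 0
382.2(T − 239) + 425.85(T − 8.01) + 31.78(T − 8.01) = 0
839.83 T = 95011
T = 95011/839.83 ≈ 113.13 °C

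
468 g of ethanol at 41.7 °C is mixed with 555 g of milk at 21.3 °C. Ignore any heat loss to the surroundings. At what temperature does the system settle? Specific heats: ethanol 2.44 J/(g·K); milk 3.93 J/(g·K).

T_f ≈ 28.3 °C

Energy conservation, ΣQ = 0:
468×2.44×(T − 41.7) + 555×3.93×(T − 21.3) = 0
1141.9(T − 41.7) + 2181.2(T − 21.3) = 0
(1141.9 + 2181.2) T = 1141.9×41.7 + 2181.2×21.3
T = 94077 / 3323.1 = 28.3 °C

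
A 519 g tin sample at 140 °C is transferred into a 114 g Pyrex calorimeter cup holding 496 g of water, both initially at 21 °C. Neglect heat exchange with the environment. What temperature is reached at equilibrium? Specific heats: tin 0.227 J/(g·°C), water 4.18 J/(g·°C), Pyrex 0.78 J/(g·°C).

T_f ≈ 27.1 °C

Setting the total heat transfer to zero:
519×0.227×(T − 140) + 496×4.18×(T − 21) + 114×0.78×(T − 21) = 0
2280 T = 61900
T = 61900 / 2280 = 27.1 °C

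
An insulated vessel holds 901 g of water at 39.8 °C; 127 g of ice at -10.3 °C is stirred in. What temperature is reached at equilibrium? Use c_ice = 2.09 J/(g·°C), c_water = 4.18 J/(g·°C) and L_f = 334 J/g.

T_f ≈ 24.4 °C

Energy conservation, ΣQ = 0:
warm ice to 0 °C: 127×2.09×(0 − (-10.3)) = 2733.9
  melt ice: 127×334 = 42418
  warm the meltwater: 530.86 T
  water cools: 901×4.18×(T − 39.8) = 3766.2(T − 39.8)
4297 T = 149894 − 45152 = 104742
T ≈ 24.38 °C (positive, so assuming full melt was valid).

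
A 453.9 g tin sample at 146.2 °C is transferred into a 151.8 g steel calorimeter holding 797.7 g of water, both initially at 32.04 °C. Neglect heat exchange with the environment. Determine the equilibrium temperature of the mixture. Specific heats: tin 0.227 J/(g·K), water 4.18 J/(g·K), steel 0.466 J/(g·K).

Let T be the final temperature. ΣQ_i = 0:
453.9·0.227·(T − 146.2) + 797.7·4.18·(T − 32.04) + 151.8·0.466·(T − 32.04) = 0
(103.04 + 3334.4 + 70.74) T = 103.04·146.2 + 3334.4·32.04 + 70.74·32.04
T = 124164/3508.2 ≈ 35.39 °C

T_f ≈ 35.4 °C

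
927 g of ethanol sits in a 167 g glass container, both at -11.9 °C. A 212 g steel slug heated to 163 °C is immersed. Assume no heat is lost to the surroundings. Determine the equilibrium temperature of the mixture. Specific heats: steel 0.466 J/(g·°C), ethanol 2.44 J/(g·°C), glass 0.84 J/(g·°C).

Energy conservation, ΣQ = 0:
212×0.466×(T − 163) + 927×2.44×(T − (-11.9)) + 167×0.84×(T − (-11.9)) = 0
98.79(T − 163) + 2261.9(T − (-11.9)) + 140.28(T − (-11.9)) = 0
2501 T = -12483
T = -12483/2501 ≈ -4.99 °C

T_f ≈ -5.0 °C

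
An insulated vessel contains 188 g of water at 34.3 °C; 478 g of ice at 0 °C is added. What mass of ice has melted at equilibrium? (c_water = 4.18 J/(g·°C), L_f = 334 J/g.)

m_melted ≈ 80.7 g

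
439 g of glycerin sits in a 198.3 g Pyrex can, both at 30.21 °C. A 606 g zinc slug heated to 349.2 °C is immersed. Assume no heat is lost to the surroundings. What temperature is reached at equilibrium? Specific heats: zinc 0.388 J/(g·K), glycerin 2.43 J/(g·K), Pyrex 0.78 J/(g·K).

T_f ≈ 81.7 °C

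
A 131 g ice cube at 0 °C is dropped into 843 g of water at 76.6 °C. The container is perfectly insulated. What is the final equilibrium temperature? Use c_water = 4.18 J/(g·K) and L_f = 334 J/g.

Let T be the final temperature. ΣQ_i = 0:
melt ice: 131×334 = 43754
  warm the meltwater: 547.58 T
  water: 3523.7(T − 76.6)
4071.3 T = 269918 − 43754 = 226164
T ≈ 55.55 °C — above 0 °C, consistent with complete melting.

T_f ≈ 55.6 °C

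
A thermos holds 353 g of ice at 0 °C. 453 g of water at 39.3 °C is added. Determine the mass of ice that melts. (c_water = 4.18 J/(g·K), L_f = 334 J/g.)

m_melted ≈ 223 g

Cooling the water to 0 °C releases 453·4.18·39.3 = 74416 J.
To melt every bit of ice: 353·334 = 117902 J.
That's not enough to melt it all — equilibrium is at 0 °C with ice remaining.
m_melted·334 = 74416  ⇒  m_melted ≈ 222.8 g.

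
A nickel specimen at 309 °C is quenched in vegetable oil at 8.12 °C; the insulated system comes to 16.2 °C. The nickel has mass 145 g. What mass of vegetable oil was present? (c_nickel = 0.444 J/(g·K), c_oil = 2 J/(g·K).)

m ≈ 1170 g

Heat lost by the nickel = heat gained by the oil:
145·0.444·(309 − 16.2) = m·2·(16.2 − 8.12)
16.16 m = 18850  ⇒  m ≈ 1166 g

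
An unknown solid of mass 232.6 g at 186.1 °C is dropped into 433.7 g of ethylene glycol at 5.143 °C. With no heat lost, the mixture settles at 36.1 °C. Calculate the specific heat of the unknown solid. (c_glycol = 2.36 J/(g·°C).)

Heat lost by the unknown solid = heat gained by the glycol:
232.6×c×(186.1 − 36.1) = 433.7×2.36×(36.1 − 5.143)
34890 c = 31685  ⇒  c ≈ 0.9082 J/(g·°C)

c ≈ 0.908 J/(g·°C)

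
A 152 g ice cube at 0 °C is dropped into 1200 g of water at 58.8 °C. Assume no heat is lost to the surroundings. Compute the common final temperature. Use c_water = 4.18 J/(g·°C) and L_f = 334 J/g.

Net heat exchanged in the isolated system is zero:
melt ice: 152×334 = 50768; warm the meltwater: 635.36 T; water cools: 1200×4.18×(T − 58.8) = 5016(T − 58.8)
5651.4 T = 294941 − 50768 = 244173
T ≈ 43.21 °C. Since T > 0 °C, the all-ice-melts assumption holds.

T_f ≈ 43.2 °C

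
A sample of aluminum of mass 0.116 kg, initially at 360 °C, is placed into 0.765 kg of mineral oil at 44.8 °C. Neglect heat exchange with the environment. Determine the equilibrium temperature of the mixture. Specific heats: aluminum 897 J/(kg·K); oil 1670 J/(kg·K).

Energy conservation, ΣQ = 0:
0.116·897·(T − 360) + 0.765·1670·(T − 44.8) = 0
104.05(T − 360) + 1277.5(T − 44.8) = 0
1381.6 T = 94693
T = 94693/1381.6 ≈ 68.54 °C

T_f ≈ 68.5 °C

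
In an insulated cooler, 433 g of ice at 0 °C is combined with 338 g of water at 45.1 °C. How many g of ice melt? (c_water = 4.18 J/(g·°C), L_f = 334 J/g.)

Water can give up m c ΔT = 338×4.18×45.1 = 63719 J before reaching 0 °C.
Melting all 433 g of ice would need 433×334 = 144622 J.
Since 63719 < 144622 J, not all the ice melts; equilibrium is at 0 °C.
Mass melted = 63719/334 ≈ 190.8 g.

m_melted ≈ 191 g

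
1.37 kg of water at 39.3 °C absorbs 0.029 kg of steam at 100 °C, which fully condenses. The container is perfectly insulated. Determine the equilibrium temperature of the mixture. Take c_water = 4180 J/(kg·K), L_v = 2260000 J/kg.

T_f ≈ 51.8 °C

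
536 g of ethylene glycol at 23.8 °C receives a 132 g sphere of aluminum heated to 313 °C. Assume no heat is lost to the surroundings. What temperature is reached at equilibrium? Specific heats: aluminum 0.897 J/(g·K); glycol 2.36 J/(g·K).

Let T be the final temperature. ΣQ_i = 0:
132×0.897×(T − 313) + 536×2.36×(T − 23.8) = 0
1383.4 T = 67166
T ≈ 48.55 °C

T_f ≈ 48.6 °C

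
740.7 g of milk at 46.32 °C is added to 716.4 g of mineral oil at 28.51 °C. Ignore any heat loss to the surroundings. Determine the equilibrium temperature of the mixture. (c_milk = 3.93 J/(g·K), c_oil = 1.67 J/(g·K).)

T_f ≈ 41.1 °C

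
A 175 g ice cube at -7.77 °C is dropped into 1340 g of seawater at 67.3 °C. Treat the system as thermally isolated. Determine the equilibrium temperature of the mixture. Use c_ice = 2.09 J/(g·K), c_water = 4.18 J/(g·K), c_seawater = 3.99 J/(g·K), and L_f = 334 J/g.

T_f ≈ 49.1 °C

Net heat exchanged in the isolated system is zero:
warm ice to 0 °C: 175·2.09·(0 − (-7.77)) = 2841.9
  fusion: m_ice L_f = 175·334 = 58450
  meltwater 0→T: 175·4.18·T = 731.5 T
  seawater: 5346.6(T − 67.3)
6078.1 T = 359826 − 61292 = 298534
T ≈ 49.12 °C. Since T > 0 °C, the all-ice-melts assumption holds.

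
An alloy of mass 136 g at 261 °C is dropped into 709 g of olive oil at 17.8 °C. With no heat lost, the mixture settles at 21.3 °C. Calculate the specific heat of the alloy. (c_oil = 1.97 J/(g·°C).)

c ≈ 0.15 J/(g·°C)

m_s c (T_s − T_f) = m_oil c_oil (T_f − T_0):
136·c·(261 − 21.3) = 709·1.97·(21.3 − 17.8)
32599 c = 4888.6  ⇒  c ≈ 0.15 J/(g·°C)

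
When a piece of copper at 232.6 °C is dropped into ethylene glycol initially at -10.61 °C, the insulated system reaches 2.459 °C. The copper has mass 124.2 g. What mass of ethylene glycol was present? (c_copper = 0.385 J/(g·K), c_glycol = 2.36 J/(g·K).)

Setting the total heat transfer to zero:
124.2×0.385×(2.459 − 232.6) + m×2.36×(2.459 − (-10.61)) = 0
30.84 m = 11005
m = 11005/30.84 ≈ 356.8 g

m ≈ 357 g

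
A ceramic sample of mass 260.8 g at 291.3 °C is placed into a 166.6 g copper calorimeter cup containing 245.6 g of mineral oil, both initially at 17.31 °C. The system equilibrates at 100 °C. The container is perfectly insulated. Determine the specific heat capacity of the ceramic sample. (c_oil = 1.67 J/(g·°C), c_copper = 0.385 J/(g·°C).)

Taking heat into each body as positive, Σ m c ΔT = 0:
260.8×c×(100 − 291.3) + 245.6×1.67×(100 − 17.31) + 166.6×0.385×(100 − 17.31) = 0
-49891 c = -39219
c = -39219/-49891 ≈ 0.7861 J/(g·°C)

c ≈ 0.786 J/(g·°C)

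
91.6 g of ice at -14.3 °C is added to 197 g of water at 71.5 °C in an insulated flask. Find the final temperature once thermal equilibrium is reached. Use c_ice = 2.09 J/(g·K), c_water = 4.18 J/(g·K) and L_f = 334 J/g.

Sum of m c ΔT and latent-heat terms is zero:
ice -14.3→0 °C: 91.6×2.09×14.3 = 2737.6; latent heat to melt: 91.6×334 = 30594; meltwater 0→T: 91.6×4.18×T = 382.89 T; water cools: 197×4.18×(T − 71.5) = 823.46(T − 71.5)
1206.3 T = 58877 − 33332 = 25545
T ≈ 21.18 °C (positive, so assuming full melt was valid).

T_f ≈ 21.2 °C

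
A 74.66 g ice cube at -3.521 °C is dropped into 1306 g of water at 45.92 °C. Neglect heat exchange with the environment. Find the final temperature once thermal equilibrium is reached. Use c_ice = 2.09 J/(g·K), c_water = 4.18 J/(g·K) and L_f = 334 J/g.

T_f ≈ 39.0 °C

Energy conservation, ΣQ = 0:
ice -3.521→0 °C: 74.66×2.09×3.521 = 549.41; latent heat to melt: 74.66×334 = 24936; warm the meltwater: 312.08 T; water cools: 1306×4.18×(T − 45.92) = 5459.1(T − 45.92)
5771.2 T = 250681 − 25486 = 225195
T ≈ 39.02 °C (positive, so assuming full melt was valid).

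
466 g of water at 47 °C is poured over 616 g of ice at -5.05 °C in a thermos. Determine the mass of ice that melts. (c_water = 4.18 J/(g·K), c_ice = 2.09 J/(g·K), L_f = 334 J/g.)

Water can give up m c ΔT = 466×4.18×47 = 91550 J before reaching 0 °C.
Warming the ice to 0 °C takes 616×2.09×5.05 = 6501.6 J, leaving 85049 J for melting.
Melting all 616 g of ice would need 616×334 = 205744 J.
85049 J < 205744 J, so only part of the ice melts and the system sits at 0 °C.
m_melted×334 = 85049  ⇒  m_melted ≈ 254.6 g.

m_melted ≈ 255 g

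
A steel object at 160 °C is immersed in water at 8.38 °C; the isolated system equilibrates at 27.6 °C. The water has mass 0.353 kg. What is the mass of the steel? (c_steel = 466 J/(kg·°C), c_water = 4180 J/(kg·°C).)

m ≈ 0.46 kg

|Q_steel| = |Q_water|:
m·466·(160 − 27.6) = 0.353·4180·(27.6 − 8.38)
61698 m = 28360  ⇒  m ≈ 0.4597 kg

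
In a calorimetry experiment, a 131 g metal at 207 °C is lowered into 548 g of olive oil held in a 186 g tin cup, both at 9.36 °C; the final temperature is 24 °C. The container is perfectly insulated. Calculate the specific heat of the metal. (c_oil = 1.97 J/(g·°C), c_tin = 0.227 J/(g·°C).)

c ≈ 0.685 J/(g·°C)

Taking heat into each body as positive, Σ m c ΔT = 0:
131×c×(24 − 207) + 548×1.97×(24 − 9.36) + 186×0.227×(24 − 9.36) = 0
-23973 c = -16423
c = -16423/-23973 ≈ 0.6851 J/(g·°C)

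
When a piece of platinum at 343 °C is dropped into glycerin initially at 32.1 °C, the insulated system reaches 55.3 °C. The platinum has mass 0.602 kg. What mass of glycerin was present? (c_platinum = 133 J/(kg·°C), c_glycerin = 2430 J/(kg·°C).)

m ≈ 0.409 kg

Heat gained plus heat lost sum to zero:
0.602×133×(55.3 − 343) + m×2430×(55.3 − 32.1) = 0
56376 m = 23035
m = 23035/56376 ≈ 0.4086 kg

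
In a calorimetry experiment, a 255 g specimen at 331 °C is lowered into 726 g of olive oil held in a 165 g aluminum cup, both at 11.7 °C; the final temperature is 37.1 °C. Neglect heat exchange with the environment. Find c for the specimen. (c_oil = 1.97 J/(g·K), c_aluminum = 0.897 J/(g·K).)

c ≈ 0.535 J/(g·K)

Let T be the final temperature. ΣQ_i = 0:
255×c×(37.1 − 331) + 726×1.97×(37.1 − 11.7) + 165×0.897×(37.1 − 11.7) = 0
-74944 c = -40087
c = -40087/-74944 ≈ 0.5349 J/(g·K)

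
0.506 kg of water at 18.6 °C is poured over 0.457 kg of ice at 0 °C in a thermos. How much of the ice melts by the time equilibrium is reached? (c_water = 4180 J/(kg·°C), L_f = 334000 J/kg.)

m_melted ≈ 0.118 kg

Heat available from the water dropping to 0 °C: 0.506·4180·18.6 = 39340 J.
To melt every bit of ice: 0.457·334000 = 152638 J.
Since 39340 < 152638 J, not all the ice melts; equilibrium is at 0 °C.
Mass melted = 39340/334000 ≈ 0.1178 kg.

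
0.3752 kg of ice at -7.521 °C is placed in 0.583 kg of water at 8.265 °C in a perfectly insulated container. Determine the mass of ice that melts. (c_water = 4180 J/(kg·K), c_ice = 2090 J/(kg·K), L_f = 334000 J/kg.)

m_melted ≈ 0.0426 kg

Heat available from the water dropping to 0 °C: 0.583×4180×8.265 = 20141 J.
Of that, 0.3752×2090×7.521 = 5897.7 J goes to bring the ice to 0 °C, leaving 14244 J.
Fully melting the ice requires m_ice L_f = 0.3752×334000 = 125317 J.
Since 14244 < 125317 J, not all the ice melts; equilibrium is at 0 °C.
m_melted×334000 = 14244  ⇒  m_melted ≈ 0.04265 kg.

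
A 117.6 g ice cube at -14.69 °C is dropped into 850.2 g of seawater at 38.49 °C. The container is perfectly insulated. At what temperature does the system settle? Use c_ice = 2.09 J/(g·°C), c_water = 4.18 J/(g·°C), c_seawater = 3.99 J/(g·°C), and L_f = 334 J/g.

T_f ≈ 22.6 °C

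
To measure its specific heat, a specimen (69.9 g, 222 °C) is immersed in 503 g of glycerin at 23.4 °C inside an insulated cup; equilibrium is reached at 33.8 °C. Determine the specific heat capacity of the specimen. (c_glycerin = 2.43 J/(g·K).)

c ≈ 0.966 J/(g·K)

Taking heat into each body as positive, Σ m c ΔT = 0:
69.9·c·(33.8 − 222) + 503·2.43·(33.8 − 23.4) = 0
-13155 c = -12712
c = -12712/-13155 ≈ 0.9663 J/(g·K)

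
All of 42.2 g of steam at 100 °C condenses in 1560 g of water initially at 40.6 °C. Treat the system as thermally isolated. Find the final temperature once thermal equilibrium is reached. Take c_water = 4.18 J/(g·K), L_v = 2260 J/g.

T_f ≈ 56.4 °C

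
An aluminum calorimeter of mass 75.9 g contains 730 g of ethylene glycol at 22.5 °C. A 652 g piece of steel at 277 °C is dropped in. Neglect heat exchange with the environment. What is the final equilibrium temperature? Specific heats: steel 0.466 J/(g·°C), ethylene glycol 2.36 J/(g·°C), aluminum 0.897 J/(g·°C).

T_f ≈ 59.4 °C

T_f is the heat-capacity-weighted average of the initial temperatures:
T_f = (303.83×277 + 1722.8×22.5 + 68.08×22.5) / (303.83 + 1722.8 + 68.08)
    = 124456 / 2094.7 ≈ 59.41 °C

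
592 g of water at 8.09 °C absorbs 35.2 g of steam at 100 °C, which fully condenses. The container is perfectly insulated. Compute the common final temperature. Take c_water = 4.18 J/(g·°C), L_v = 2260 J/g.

T_f ≈ 43.6 °C

Sum of m c ΔT and latent-heat terms is zero:
latent heat released on condensation: 35.2×2260 = 79552
  condensed water 100 °C→T: 147.14(T − 100)
  water warms: 592×4.18×(T − 8.09) = 2474.6(T − 8.09)
2621.7 T = 79552 + 14714 + 20019 = 114285
T ≈ 43.59 °C (< 100 °C, so full condensation is consistent).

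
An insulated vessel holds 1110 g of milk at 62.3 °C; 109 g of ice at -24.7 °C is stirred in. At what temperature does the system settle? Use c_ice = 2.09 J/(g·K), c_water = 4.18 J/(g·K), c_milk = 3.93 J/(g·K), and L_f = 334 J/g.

Let T be the final temperature. ΣQ_i = 0:
ice -24.7→0 °C: 109·2.09·24.7 = 5626.9; melt ice: 109·334 = 36406; meltwater 0→T: 109·4.18·T = 455.62 T; milk: 4362.3(T − 62.3)
4817.9 T = 271771 − 42033 = 229738
T ≈ 47.68 °C. Since T > 0 °C, the all-ice-melts assumption holds.

T_f ≈ 47.7 °C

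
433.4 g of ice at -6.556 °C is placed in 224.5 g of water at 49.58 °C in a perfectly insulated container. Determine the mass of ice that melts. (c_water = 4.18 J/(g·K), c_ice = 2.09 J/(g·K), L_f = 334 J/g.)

m_melted ≈ 122 g

Cooling the water to 0 °C releases 224.5×4.18×49.58 = 46526 J.
Warming the ice to 0 °C takes 433.4×2.09×6.556 = 5938.5 J, leaving 40588 J for melting.
Melting all 433.4 g of ice would need 433.4×334 = 144756 J.
Since 40588 < 144756 J, not all the ice melts; equilibrium is at 0 °C.
Mass melted = 40588/334 ≈ 121.5 g.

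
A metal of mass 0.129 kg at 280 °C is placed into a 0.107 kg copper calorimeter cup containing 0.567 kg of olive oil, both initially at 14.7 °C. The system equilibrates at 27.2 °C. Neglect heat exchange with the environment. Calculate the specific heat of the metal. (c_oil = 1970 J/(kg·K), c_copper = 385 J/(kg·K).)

Setting the total heat transfer to zero:
0.129×c×(27.2 − 280) + 0.567×1970×(27.2 − 14.7) + 0.107×385×(27.2 − 14.7) = 0
-32.61 c = -14477
c = -14477/-32.61 ≈ 443.9 J/(kg·K)

c ≈ 444 J/(kg·K)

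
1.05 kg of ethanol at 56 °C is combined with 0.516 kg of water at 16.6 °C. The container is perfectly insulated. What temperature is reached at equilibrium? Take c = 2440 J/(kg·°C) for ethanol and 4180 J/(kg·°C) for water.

Heat gained plus heat lost sum to zero:
1.05×2440×(T − 56) + 0.516×4180×(T − 16.6) = 0
2562(T − 56) + 2156.9(T − 16.6) = 0
(2562 + 2156.9) T = 2562×56 + 2156.9×16.6
T = 179276/4718.9 ≈ 37.99 °C

T_f ≈ 38.0 °C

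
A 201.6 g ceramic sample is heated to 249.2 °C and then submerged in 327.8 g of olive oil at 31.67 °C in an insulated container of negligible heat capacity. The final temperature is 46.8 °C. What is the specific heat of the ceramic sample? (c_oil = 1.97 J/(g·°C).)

Taking heat into each body as positive, Σ m c ΔT = 0:
201.6×c×(46.8 − 249.2) + 327.8×1.97×(46.8 − 31.67) = 0
-40804 c = -9770.4
c = -9770.4/-40804 ≈ 0.2394 J/(g·°C)

c ≈ 0.239 J/(g·°C)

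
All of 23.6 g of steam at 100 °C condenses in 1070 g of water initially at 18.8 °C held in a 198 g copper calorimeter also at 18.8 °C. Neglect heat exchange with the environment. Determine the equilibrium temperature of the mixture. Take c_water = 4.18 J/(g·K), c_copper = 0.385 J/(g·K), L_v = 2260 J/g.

T_f ≈ 32.0 °C

Heat gained plus heat lost sum to zero:
latent heat released on condensation: 23.6×2260 = 53336; condensate cools 100→T: 23.6×4.18×(T − 100) = 98.65(T − 100); water warms: 1070×4.18×(T − 18.8) = 4472.6(T − 18.8); copper cup: 198×0.385×(T − 18.8) = 76.23(T − 18.8)
4647.5 T = 53336 + 9864.8 + 85518 = 148719
T ≈ 32.00 °C (< 100 °C, so full condensation is consistent).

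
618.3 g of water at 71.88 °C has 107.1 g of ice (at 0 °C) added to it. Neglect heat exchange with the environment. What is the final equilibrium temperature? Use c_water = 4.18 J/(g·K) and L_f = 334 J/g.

T_f ≈ 49.5 °C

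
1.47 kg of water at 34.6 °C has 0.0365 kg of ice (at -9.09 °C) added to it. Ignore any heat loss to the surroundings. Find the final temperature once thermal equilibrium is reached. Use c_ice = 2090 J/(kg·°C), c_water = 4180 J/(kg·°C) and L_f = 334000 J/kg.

T_f ≈ 31.7 °C

Conservation of energy gives ΣQ = 0:
ice -9.09→0 °C: 0.0365×2090×9.09 = 693.43; latent heat to melt: 0.0365×334000 = 12191; meltwater 0→T: 0.0365×4180×T = 152.57 T; water cools: 1.47×4180×(T − 34.6) = 6144.6(T − 34.6)
6297.2 T = 212603 − 12884 = 199719
T ≈ 31.72 °C. Since T > 0 °C, the all-ice-melts assumption holds.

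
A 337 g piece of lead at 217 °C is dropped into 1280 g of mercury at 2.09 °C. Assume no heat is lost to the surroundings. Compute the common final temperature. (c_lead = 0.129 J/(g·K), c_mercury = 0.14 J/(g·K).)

T_f ≈ 44.0 °C

Heat gained plus heat lost sum to zero:
337*0.129*(T − 217) + 1280*0.14*(T − 2.09) = 0
(43.47 + 179.2) T = 43.47*217 + 179.2*2.09
T ≈ 44.05 °C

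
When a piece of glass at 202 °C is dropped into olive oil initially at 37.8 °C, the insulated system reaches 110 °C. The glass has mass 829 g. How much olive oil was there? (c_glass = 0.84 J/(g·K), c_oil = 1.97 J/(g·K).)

m ≈ 450 g

Conservation of energy gives ΣQ = 0:
829×0.84×(110 − 202) + m×1.97×(110 − 37.8) = 0
142.23 m = 64065
m = 64065/142.23 ≈ 450.4 g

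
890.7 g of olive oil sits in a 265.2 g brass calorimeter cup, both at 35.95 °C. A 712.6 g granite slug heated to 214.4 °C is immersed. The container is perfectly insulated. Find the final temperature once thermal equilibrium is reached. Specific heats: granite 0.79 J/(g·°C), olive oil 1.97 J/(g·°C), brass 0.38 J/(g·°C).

Energy conservation, ΣQ = 0:
712.6×0.79×(T − 214.4) + 890.7×1.97×(T − 35.95) + 265.2×0.38×(T − 35.95) = 0
(562.95 + 1754.7 + 100.78) T = 562.95×214.4 + 1754.7×35.95 + 100.78×35.95
T ≈ 77.49 °C

T_f ≈ 77.5 °C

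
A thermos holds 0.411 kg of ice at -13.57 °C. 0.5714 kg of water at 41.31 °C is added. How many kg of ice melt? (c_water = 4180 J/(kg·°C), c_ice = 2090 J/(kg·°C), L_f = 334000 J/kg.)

m_melted ≈ 0.261 kg

Water can give up m c ΔT = 0.5714·4180·41.31 = 98667 J before reaching 0 °C.
Warming the ice to 0 °C takes 0.411·2090·13.57 = 11656 J, leaving 87010 J for melting.
Melting all 0.411 kg of ice would need 0.411·334000 = 137274 J.
Since 87010 < 137274 J, not all the ice melts; equilibrium is at 0 °C.
m_melted·334000 = 87010  ⇒  m_melted ≈ 0.2605 kg.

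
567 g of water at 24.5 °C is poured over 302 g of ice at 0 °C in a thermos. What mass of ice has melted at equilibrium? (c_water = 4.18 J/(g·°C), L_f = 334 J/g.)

m_melted ≈ 174 g

Heat available from the water dropping to 0 °C: 567·4.18·24.5 = 58066 J.
To melt every bit of ice: 302·334 = 100868 J.
That's not enough to melt it all — equilibrium is at 0 °C with ice remaining.
Mass melted = 58066/334 ≈ 173.9 g.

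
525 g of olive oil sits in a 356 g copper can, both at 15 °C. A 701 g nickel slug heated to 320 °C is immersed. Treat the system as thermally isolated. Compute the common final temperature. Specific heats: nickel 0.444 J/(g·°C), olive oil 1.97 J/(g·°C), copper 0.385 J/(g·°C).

T_f ≈ 79.0 °C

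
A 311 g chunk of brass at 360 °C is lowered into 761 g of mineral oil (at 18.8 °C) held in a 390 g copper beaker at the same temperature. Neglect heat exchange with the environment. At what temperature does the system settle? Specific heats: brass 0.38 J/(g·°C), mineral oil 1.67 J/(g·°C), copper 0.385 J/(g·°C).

T_f ≈ 45.0 °C

T_f is the heat-capacity-weighted average of the initial temperatures:
T_f = (118.18×360 + 1270.9×18.8 + 150.15×18.8) / (118.18 + 1270.9 + 150.15)
    = 69260 / 1539.2 ≈ 45.00 °C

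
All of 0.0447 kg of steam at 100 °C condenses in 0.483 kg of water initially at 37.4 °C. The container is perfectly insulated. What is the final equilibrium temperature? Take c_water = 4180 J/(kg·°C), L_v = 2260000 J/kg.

Let T be the final temperature. ΣQ_i = 0:
steam→water at 100 °C releases m L_v = 0.0447·2260000 = 101022; condensed water 100 °C→T: 186.85(T − 100); water warms: 0.483·4180·(T − 37.4) = 2018.9(T − 37.4)
2205.8 T = 101022 + 18685 + 75508 = 195215
T ≈ 88.50 °C, under the boiling point, so the assumption holds.

T_f ≈ 88.5 °C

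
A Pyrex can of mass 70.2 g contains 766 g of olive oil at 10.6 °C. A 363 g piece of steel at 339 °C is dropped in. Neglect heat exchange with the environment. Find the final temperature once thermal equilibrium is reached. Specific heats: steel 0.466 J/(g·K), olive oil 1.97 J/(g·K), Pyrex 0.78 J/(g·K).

T_f ≈ 42.7 °C

T_f is the heat-capacity-weighted average of the initial temperatures:
T_f = (169.16×339 + 1509×10.6 + 54.76×10.6) / (169.16 + 1509 + 54.76)
    = 73921 / 1732.9 ≈ 42.66 °C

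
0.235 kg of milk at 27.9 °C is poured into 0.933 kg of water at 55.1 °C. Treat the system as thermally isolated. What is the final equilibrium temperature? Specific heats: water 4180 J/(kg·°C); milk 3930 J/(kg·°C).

Let T be the final temperature. ΣQ_i = 0:
0.933×4180×(T − 55.1) + 0.235×3930×(T − 27.9) = 0
(3899.9 + 923.55) T = 3899.9×55.1 + 923.55×27.9
T = 240654 / 4823.5 = 49.9 °C

T_f ≈ 49.9 °C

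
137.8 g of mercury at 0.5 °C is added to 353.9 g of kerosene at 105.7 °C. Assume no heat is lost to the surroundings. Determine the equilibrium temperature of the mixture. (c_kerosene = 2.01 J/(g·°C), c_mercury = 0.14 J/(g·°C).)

T_f ≈ 102.9 °C

Conservation of energy gives ΣQ = 0:
353.9·2.01·(T − 105.7) + 137.8·0.14·(T − 0.5) = 0
730.63 T = 75198
T ≈ 102.92 °C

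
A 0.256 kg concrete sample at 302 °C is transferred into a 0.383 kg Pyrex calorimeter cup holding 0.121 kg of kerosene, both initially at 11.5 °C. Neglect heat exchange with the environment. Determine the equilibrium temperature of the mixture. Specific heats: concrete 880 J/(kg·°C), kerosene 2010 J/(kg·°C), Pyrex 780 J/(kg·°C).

T_f ≈ 96.8 °C

T_f is the heat-capacity-weighted average of the initial temperatures:
T_f = (225.28*302 + 243.21*11.5 + 298.74*11.5) / (225.28 + 243.21 + 298.74)
    = 74267 / 767.23 ≈ 96.80 °C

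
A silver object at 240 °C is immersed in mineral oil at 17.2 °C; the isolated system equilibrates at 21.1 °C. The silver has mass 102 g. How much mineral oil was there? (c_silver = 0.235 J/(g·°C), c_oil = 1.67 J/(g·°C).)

m ≈ 806 g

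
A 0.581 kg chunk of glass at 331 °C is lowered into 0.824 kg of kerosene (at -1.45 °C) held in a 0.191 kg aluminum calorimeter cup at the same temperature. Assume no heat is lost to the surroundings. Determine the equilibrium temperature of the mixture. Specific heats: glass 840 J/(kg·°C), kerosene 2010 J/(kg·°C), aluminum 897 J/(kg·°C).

Taking heat into each body as positive, Σ m c ΔT = 0:
0.581·840·(T − 331) + 0.824·2010·(T − (-1.45)) + 0.191·897·(T − (-1.45)) = 0
(488.04 + 1656.2 + 171.33) T = 488.04·331 + 1656.2·(-1.45) + 171.33·(-1.45)
T = 158891/2315.6 ≈ 68.62 °C

T_f ≈ 68.6 °C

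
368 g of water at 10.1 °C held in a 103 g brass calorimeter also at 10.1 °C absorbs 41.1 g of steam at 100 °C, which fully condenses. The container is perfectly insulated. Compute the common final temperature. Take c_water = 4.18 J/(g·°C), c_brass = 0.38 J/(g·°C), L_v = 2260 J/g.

Taking heat into each body as positive, Σ m c ΔT = 0:
condense steam: −41.1×2260 = −92886; condensed water 100 °C→T: 171.8(T − 100); original water: 1538.2(T − 10.1); brass cup: 103×0.38×(T − 10.1) = 39.14(T − 10.1)
1749.2 T = 92886 + 17180 + 15932 = 125997
T ≈ 72.03 °C, under the boiling point, so the assumption holds.

T_f ≈ 72.0 °C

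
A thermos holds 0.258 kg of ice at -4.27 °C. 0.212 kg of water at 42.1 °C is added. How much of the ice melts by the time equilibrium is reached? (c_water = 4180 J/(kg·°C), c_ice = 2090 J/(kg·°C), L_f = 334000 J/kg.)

Heat available from the water dropping to 0 °C: 0.212·4180·42.1 = 37307 J.
Of that, 0.258·2090·4.27 = 2302.5 J goes to bring the ice to 0 °C, leaving 35005 J.
Fully melting the ice requires m_ice L_f = 0.258·334000 = 86172 J.
That's not enough to melt it all — equilibrium is at 0 °C with ice remaining.
m_melt = 35005 / L_f = 0.1048 kg.

m_melted ≈ 0.105 kg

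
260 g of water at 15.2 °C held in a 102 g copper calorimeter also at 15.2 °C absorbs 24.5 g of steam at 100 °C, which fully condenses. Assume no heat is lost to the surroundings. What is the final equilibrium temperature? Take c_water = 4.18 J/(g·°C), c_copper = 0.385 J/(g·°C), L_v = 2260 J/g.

T_f ≈ 67.3 °C

Let T be the final temperature. ΣQ_i = 0:
latent heat released on condensation: 24.5×2260 = 55370; condensed water 100 °C→T: 102.41(T − 100); original water: 1086.8(T − 15.2); copper cup: 102×0.385×(T − 15.2) = 39.27(T − 15.2)
1228.5 T = 55370 + 10241 + 17116 = 82727
T ≈ 67.34 °C (< 100 °C, so full condensation is consistent).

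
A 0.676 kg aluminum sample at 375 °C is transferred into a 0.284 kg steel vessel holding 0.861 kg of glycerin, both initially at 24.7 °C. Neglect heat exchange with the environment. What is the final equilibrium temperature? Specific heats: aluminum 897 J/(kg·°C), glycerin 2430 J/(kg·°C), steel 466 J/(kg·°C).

With ΣQ=0 the equilibrium temperature is the m·c-weighted mean:
T_f = (606.37×375 + 2092.2×24.7 + 132.34×24.7) / (606.37 + 2092.2 + 132.34)
    = 282336 / 2830.9 ≈ 99.73 °C

T_f ≈ 99.7 °C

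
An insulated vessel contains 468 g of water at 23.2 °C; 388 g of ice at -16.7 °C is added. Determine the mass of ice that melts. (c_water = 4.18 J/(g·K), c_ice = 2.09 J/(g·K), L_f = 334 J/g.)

m_melted ≈ 95.3 g

Heat available from the water dropping to 0 °C: 468·4.18·23.2 = 45385 J.
Of that, 388·2.09·16.7 = 13542 J goes to bring the ice to 0 °C, leaving 31842 J.
Melting all 388 g of ice would need 388·334 = 129592 J.
31842 J < 129592 J, so only part of the ice melts and the system sits at 0 °C.
m_melt = 31842 / L_f = 95.34 g.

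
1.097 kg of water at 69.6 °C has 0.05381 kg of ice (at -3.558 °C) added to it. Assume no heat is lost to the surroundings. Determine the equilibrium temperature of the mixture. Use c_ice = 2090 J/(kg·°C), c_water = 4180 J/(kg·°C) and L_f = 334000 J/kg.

Energy conservation, ΣQ = 0:
warm ice to 0 °C: 0.05381·2090·(0 − (-3.558)) = 400.14; melt ice: 0.05381·334000 = 17973; warm the meltwater: 224.93 T; water: 4585.5(T − 69.6)
4810.4 T = 319148 − 18373 = 300775
T ≈ 62.53 °C. Since T > 0 °C, the all-ice-melts assumption holds.

T_f ≈ 62.5 °C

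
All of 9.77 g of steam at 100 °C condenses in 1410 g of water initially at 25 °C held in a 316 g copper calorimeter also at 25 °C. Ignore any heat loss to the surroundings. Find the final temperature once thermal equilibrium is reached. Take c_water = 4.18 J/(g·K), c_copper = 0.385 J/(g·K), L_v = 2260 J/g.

T_f ≈ 29.2 °C

Sum of m c ΔT and latent-heat terms is zero:
condense steam: −9.77×2260 = −22080
  condensed water 100 °C→T: 40.84(T − 100)
  original water: 5893.8(T − 25)
  copper cup: 316×0.385×(T − 25) = 121.66(T − 25)
6056.3 T = 22080 + 4083.9 + 150386 = 176551
T ≈ 29.15 °C, under the boiling point, so the assumption holds.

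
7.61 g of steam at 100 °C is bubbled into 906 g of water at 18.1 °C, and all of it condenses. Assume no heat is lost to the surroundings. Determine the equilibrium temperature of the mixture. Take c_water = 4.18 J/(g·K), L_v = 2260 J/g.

Energy balance with sensible and latent terms:
latent heat released on condensation: 7.61·2260 = 17199; condensate cools 100→T: 7.61·4.18·(T − 100) = 31.81(T − 100); water warms: 906·4.18·(T − 18.1) = 3787.1(T − 18.1)
3818.9 T = 17199 + 3181 + 68546 = 88926
T ≈ 23.29 °C, under the boiling point, so the assumption holds.

T_f ≈ 23.3 °C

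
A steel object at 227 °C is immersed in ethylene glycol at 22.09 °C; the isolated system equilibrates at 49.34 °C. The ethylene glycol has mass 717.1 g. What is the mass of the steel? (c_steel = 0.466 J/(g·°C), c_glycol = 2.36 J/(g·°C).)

Let T be the final temperature. ΣQ_i = 0:
m·0.466·(49.34 − 227) + 717.1·2.36·(49.34 − 22.09) = 0
-82.79 m = -46117
m = -46117/-82.79 ≈ 557 g

m ≈ 557 g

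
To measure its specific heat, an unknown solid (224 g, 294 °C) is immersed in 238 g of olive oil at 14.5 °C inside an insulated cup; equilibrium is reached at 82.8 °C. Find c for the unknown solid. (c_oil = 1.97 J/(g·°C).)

c ≈ 0.677 J/(g·°C)

m_s c (T_s − T_f) = m_oil c_oil (T_f − T_0):
224×c×(294 − 82.8) = 238×1.97×(82.8 − 14.5)
47309 c = 32023  ⇒  c ≈ 0.6769 J/(g·°C)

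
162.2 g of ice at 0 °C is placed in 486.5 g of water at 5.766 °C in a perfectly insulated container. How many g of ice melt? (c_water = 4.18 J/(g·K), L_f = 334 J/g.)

Heat available from the water dropping to 0 °C: 486.5×4.18×5.766 = 11726 J.
To melt every bit of ice: 162.2×334 = 54175 J.
Since 11726 < 54175 J, not all the ice melts; equilibrium is at 0 °C.
m_melt = 11726 / L_f = 35.11 g.

m_melted ≈ 35.1 g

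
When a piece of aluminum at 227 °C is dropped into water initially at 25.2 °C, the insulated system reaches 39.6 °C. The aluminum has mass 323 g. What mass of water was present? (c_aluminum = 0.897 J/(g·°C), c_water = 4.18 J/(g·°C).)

m ≈ 902 g

|Q_aluminum| = |Q_water|:
323×0.897×(227 − 39.6) = m×4.18×(39.6 − 25.2)
60.19 m = 54296  ⇒  m ≈ 902 g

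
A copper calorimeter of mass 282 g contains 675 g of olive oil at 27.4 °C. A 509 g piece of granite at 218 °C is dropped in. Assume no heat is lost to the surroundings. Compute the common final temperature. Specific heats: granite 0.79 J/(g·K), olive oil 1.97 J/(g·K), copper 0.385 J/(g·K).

Taking heat into each body as positive, Σ m c ΔT = 0:
509*0.79*(T − 218) + 675*1.97*(T − 27.4) + 282*0.385*(T − 27.4) = 0
1840.4 T = 127070
T ≈ 69.04 °C

T_f ≈ 69.0 °C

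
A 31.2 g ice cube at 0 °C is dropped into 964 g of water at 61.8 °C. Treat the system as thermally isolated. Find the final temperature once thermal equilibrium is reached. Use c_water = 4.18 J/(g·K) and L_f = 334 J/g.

T_f ≈ 57.4 °C

Energy conservation, ΣQ = 0:
fusion: m_ice L_f = 31.2×334 = 10421
  warm the meltwater: 130.42 T
  water: 4029.5(T − 61.8)
4159.9 T = 249024 − 10421 = 238604
T ≈ 57.36 °C. Since T > 0 °C, the all-ice-melts assumption holds.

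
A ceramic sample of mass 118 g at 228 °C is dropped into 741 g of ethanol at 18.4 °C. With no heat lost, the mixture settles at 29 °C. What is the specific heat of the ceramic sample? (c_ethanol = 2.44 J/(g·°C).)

c ≈ 0.816 J/(g·°C)

Heat lost by the ceramic sample = heat gained by the ethanol:
118×c×(228 − 29) = 741×2.44×(29 − 18.4)
23482 c = 19165  ⇒  c ≈ 0.8162 J/(g·°C)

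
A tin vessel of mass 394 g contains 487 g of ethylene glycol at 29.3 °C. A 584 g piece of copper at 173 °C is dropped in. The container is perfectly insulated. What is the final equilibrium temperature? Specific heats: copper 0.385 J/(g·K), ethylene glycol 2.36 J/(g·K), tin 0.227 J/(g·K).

With ΣQ=0 the equilibrium temperature is the m·c-weighted mean:
T_f = (224.84·173 + 1149.3·29.3 + 89.44·29.3) / (224.84 + 1149.3 + 89.44)
    = 75193 / 1463.6 ≈ 51.38 °C

T_f ≈ 51.4 °C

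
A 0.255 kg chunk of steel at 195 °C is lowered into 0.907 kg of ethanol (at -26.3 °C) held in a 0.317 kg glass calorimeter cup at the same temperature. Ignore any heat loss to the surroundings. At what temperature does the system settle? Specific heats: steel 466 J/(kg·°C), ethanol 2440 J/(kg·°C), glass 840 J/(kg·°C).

T_f ≈ -16.2 °C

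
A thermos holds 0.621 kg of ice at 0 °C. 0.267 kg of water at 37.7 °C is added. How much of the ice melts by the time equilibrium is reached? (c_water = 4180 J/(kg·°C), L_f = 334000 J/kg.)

m_melted ≈ 0.126 kg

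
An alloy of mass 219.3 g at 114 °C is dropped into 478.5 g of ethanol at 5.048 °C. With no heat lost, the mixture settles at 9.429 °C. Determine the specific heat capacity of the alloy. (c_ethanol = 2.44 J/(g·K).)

c ≈ 0.223 J/(g·K)

Net heat exchanged in the isolated system is zero:
219.3×c×(9.429 − 114) + 478.5×2.44×(9.429 − 5.048) = 0
-22932 c = -5115
c = -5115/-22932 ≈ 0.223 J/(g·K)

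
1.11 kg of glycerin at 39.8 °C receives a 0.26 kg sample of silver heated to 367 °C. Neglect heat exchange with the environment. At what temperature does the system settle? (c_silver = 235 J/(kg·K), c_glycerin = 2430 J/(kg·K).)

T_f ≈ 47.0 °C

With ΣQ=0 the equilibrium temperature is the m·c-weighted mean:
T_f = (61.1*367 + 2697.3*39.8) / (61.1 + 2697.3)
    = 129776 / 2758.4 ≈ 47.05 °C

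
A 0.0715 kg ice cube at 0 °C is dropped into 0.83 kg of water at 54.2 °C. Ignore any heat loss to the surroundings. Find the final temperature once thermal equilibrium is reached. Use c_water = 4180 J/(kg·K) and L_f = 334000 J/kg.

T_f ≈ 43.6 °C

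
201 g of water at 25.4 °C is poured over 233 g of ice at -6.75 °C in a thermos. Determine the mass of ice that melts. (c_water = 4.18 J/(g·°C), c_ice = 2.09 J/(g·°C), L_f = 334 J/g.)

Water can give up m c ΔT = 201×4.18×25.4 = 21341 J before reaching 0 °C.
Warming the ice to 0 °C takes 233×2.09×6.75 = 3287 J, leaving 18054 J for melting.
Fully melting the ice requires m_ice L_f = 233×334 = 77822 J.
Since 18054 < 77822 J, not all the ice melts; equilibrium is at 0 °C.
Mass melted = 18054/334 ≈ 54.05 g.

m_melted ≈ 54.1 g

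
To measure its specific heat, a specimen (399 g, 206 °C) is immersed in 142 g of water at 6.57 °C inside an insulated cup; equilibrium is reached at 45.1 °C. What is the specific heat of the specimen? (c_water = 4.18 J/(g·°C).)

c ≈ 0.356 J/(g·°C)

Heat lost by the specimen = heat gained by the water:
399×c×(206 − 45.1) = 142×4.18×(45.1 − 6.57)
64199 c = 22870  ⇒  c ≈ 0.3562 J/(g·°C)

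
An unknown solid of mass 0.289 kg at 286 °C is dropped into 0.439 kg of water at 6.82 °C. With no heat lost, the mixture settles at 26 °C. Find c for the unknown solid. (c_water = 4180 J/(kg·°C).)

c ≈ 468 J/(kg·°C)

Net heat exchanged in the isolated system is zero:
0.289·c·(26 − 286) + 0.439·4180·(26 − 6.82) = 0
-75.14 c = -35196
c = -35196/-75.14 ≈ 468.4 J/(kg·°C)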